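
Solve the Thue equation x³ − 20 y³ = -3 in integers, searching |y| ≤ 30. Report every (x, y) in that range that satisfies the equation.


The equation is x³ - 20y³ = -3. For fixed y, x³ = 20·y³ − 3, so a solution requires the RHS to be a perfect cube.
Strategy: iterate y from -30 to 30, compute RHS = 20·y³ − 3, and check whether it is a (positive or negative) perfect cube.
Check small values of y:
  y = 0: RHS = -3 is not a perfect cube.
  y = 1: RHS = 17 is not a perfect cube.
  y = -1: RHS = -23 is not a perfect cube.
  y = 2: RHS = 157 is not a perfect cube.
  y = -2: RHS = -163 is not a perfect cube.
  y = 3: RHS = 537 is not a perfect cube.
  y = -3: RHS = -543 is not a perfect cube.
Continuing the search up to |y| = 30 finds no solutions either.
No (x, y) in the scanned range satisfies the equation.

No integer solutions with |y| ≤ 30.


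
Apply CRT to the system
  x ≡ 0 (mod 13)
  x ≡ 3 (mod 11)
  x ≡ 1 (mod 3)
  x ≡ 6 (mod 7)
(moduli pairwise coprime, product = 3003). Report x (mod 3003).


Product of moduli M = 13 · 11 · 3 · 7 = 3003.
Merge one congruence at a time:
  Start: x ≡ 0 (mod 13).
  Combine with x ≡ 3 (mod 11); new modulus lcm = 143.
    Write x = 0 + 13·t and substitute into x ≡ 3 (mod 11): 13·t ≡ 3 − 0 = 3 (mod 11).
    Reduce coefficients mod 11: 2·t ≡ 3 (mod 11).
    The inverse of 2 mod 11 is 6 (since 2·6 = 12 = 1·11 + 1), so t ≡ 6·3 = 18 ≡ 7 (mod 11).
    Then x = 0 + 13·7 = 91, valid modulo lcm(13, 11) = 143: x ≡ 91 (mod 143).
  Combine with x ≡ 1 (mod 3); new modulus lcm = 429.
    Write x = 91 + 143·t and substitute into x ≡ 1 (mod 3): 143·t ≡ 1 − 91 = -90 (mod 3).
    Reduce coefficients mod 3: 2·t ≡ 0 (mod 3).
    The inverse of 2 mod 3 is 2 (since 2·2 = 4 = 1·3 + 1), so t ≡ 2·0 = 0 ≡ 0 (mod 3).
    Then x = 91 + 143·0 = 91, valid modulo lcm(143, 3) = 429: x ≡ 91 (mod 429).
  Combine with x ≡ 6 (mod 7); new modulus lcm = 3003.
    Write x = 91 + 429·t and substitute into x ≡ 6 (mod 7): 429·t ≡ 6 − 91 = -85 (mod 7).
    Reduce coefficients mod 7: 2·t ≡ 6 (mod 7).
    The inverse of 2 mod 7 is 4 (since 2·4 = 8 = 1·7 + 1), so t ≡ 4·6 = 24 ≡ 3 (mod 7).
    Then x = 91 + 429·3 = 1378, valid modulo lcm(429, 7) = 3003: x ≡ 1378 (mod 3003).
Verify against each original: 1378 mod 13 = 0, 1378 mod 11 = 3, 1378 mod 3 = 1, 1378 mod 7 = 6.

x ≡ 1378 (mod 3003).


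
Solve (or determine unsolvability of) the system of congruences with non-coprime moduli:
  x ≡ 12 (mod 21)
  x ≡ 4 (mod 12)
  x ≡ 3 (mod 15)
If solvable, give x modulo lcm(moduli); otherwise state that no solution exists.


Moduli 21, 12, 15 are not pairwise coprime, so CRT works modulo lcm(m_i) when all pairwise compatibility conditions hold.
Pairwise compatibility: gcd(m_i, m_j) must divide a_i - a_j for every pair.
Merge one congruence at a time:
  Start: x ≡ 12 (mod 21).
  Combine with x ≡ 4 (mod 12): gcd(21, 12) = 3, and 4 - 12 = -8 is NOT divisible by 3.
    ⇒ system is inconsistent (no integer solution).

No solution (the system is inconsistent).


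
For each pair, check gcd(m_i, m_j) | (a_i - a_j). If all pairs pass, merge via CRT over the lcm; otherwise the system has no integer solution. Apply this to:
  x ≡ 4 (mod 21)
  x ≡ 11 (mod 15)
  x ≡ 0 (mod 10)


Moduli 21, 15, 10 are not pairwise coprime, so CRT works modulo lcm(m_i) when all pairwise compatibility conditions hold.
Pairwise compatibility: gcd(m_i, m_j) must divide a_i - a_j for every pair.
Merge one congruence at a time:
  Start: x ≡ 4 (mod 21).
  Combine with x ≡ 11 (mod 15): gcd(21, 15) = 3, and 11 - 4 = 7 is NOT divisible by 3.
    ⇒ system is inconsistent (no integer solution).

No solution (the system is inconsistent).


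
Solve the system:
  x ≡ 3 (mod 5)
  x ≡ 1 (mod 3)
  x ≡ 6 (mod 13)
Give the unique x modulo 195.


Moduli 5, 3, 13 are pairwise coprime; by CRT there is a unique solution modulo M = 5 · 3 · 13 = 195.
Solve pairwise, accumulating the modulus:
  Start with x ≡ 3 (mod 5).
  Combine with x ≡ 1 (mod 3): since gcd(5, 3) = 1, we get a unique residue mod 15.
    Write x = 3 + 5·t and substitute into x ≡ 1 (mod 3): 5·t ≡ 1 − 3 = -2 (mod 3).
    Reduce coefficients mod 3: 2·t ≡ 1 (mod 3).
    The inverse of 2 mod 3 is 2 (since 2·2 = 4 = 1·3 + 1), so t ≡ 2·1 = 2 ≡ 2 (mod 3).
    Then x = 3 + 5·2 = 13, valid modulo lcm(5, 3) = 15: x ≡ 13 (mod 15).
  Combine with x ≡ 6 (mod 13): since gcd(15, 13) = 1, we get a unique residue mod 195.
    Write x = 13 + 15·t and substitute into x ≡ 6 (mod 13): 15·t ≡ 6 − 13 = -7 (mod 13).
    Reduce coefficients mod 13: 2·t ≡ 6 (mod 13).
    The inverse of 2 mod 13 is 7 (since 2·7 = 14 = 1·13 + 1), so t ≡ 7·6 = 42 ≡ 3 (mod 13).
    Then x = 13 + 15·3 = 58, valid modulo lcm(15, 13) = 195: x ≡ 58 (mod 195).
Verify: 58 mod 5 = 3 ✓, 58 mod 3 = 1 ✓, 58 mod 13 = 6 ✓.

x ≡ 58 (mod 195).


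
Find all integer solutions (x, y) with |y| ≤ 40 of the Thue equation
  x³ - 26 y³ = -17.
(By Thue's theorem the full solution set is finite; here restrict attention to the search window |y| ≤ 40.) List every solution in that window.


The equation is x³ - 26y³ = -17. For fixed y, x³ = 26·y³ − 17, so a solution requires the RHS to be a perfect cube.
Strategy: iterate y from -40 to 40, compute RHS = 26·y³ − 17, and check whether it is a (positive or negative) perfect cube.
Check small values of y:
  y = 0: RHS = -17 is not a perfect cube.
  y = 1: RHS = 9 is not a perfect cube.
  y = -1: RHS = -43 is not a perfect cube.
  y = 2: RHS = 191 is not a perfect cube.
  y = -2: RHS = -225 is not a perfect cube.
  y = 3: RHS = 685 is not a perfect cube.
  y = -3: RHS = -719 is not a perfect cube.
Continuing the search up to |y| = 40 finds no solutions either.
No (x, y) in the scanned range satisfies the equation.

No integer solutions with |y| ≤ 40.


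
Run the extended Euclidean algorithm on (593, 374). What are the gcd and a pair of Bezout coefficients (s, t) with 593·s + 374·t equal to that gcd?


Euclidean algorithm on (593, 374) — divide until remainder is 0:
  593 = 1 · 374 + 219
  374 = 1 · 219 + 155
  219 = 1 · 155 + 64
  155 = 2 · 64 + 27
  64 = 2 · 27 + 10
  27 = 2 · 10 + 7
  10 = 1 · 7 + 3
  7 = 2 · 3 + 1
  3 = 3 · 1 + 0
gcd(593, 374) = 1.
Track Bezout coefficients alongside the remainders: start with r₀ = 593 = a·1 + b·0 (s = 1, t = 0) and r₁ = 374 = a·0 + b·1 (s = 0, t = 1); each new remainder r_{k+1} = r_{k-1} − q_k·r_k inherits s_{k+1} = s_{k-1} − q_k·s_k, t_{k+1} = t_{k-1} − q_k·t_k, so r_k = a·s_k + b·t_k at every step:
  q = 1: r = 219, s = 1 − 1·0 = 1, t = 0 − 1·1 = -1  (check: 593·1 + 374·(-1) = 219)
  q = 1: r = 155, s = 0 − 1·1 = -1, t = 1 − 1·(-1) = 2  (check: 593·(-1) + 374·2 = 155)
  q = 1: r = 64, s = 1 − 1·(-1) = 2, t = -1 − 1·2 = -3  (check: 593·2 + 374·(-3) = 64)
  q = 2: r = 27, s = -1 − 2·2 = -5, t = 2 − 2·(-3) = 8  (check: 593·(-5) + 374·8 = 27)
  q = 2: r = 10, s = 2 − 2·(-5) = 12, t = -3 − 2·8 = -19  (check: 593·12 + 374·(-19) = 10)
  q = 2: r = 7, s = -5 − 2·12 = -29, t = 8 − 2·(-19) = 46  (check: 593·(-29) + 374·46 = 7)
  q = 1: r = 3, s = 12 − 1·(-29) = 41, t = -19 − 1·46 = -65  (check: 593·41 + 374·(-65) = 3)
  q = 2: r = 1, s = -29 − 2·41 = -111, t = 46 − 2·(-65) = 176  (check: 593·(-111) + 374·176 = 1)
The row with r = 1 (the gcd) gives the Bezout coefficients s = -111, t = 176.
Result: 593 · (-111) + 374 · (176) = 1.

gcd(593, 374) = 1; s = -111, t = 176 (check: 593·(-111) + 374·176 = 1).


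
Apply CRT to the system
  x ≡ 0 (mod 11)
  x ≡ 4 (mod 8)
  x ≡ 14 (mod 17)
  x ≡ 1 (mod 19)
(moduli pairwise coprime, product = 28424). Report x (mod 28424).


Product of moduli M = 11 · 8 · 17 · 19 = 28424.
Merge one congruence at a time:
  Start: x ≡ 0 (mod 11).
  Combine with x ≡ 4 (mod 8); new modulus lcm = 88.
    Write x = 0 + 11·t and substitute into x ≡ 4 (mod 8): 11·t ≡ 4 − 0 = 4 (mod 8).
    Reduce coefficients mod 8: 3·t ≡ 4 (mod 8).
    The inverse of 3 mod 8 is 3 (since 3·3 = 9 = 1·8 + 1), so t ≡ 3·4 = 12 ≡ 4 (mod 8).
    Then x = 0 + 11·4 = 44, valid modulo lcm(11, 8) = 88: x ≡ 44 (mod 88).
  Combine with x ≡ 14 (mod 17); new modulus lcm = 1496.
    Write x = 44 + 88·t and substitute into x ≡ 14 (mod 17): 88·t ≡ 14 − 44 = -30 (mod 17).
    Reduce coefficients mod 17: 3·t ≡ 4 (mod 17).
    The inverse of 3 mod 17 is 6 (since 3·6 = 18 = 1·17 + 1), so t ≡ 6·4 = 24 ≡ 7 (mod 17).
    Then x = 44 + 88·7 = 660, valid modulo lcm(88, 17) = 1496: x ≡ 660 (mod 1496).
  Combine with x ≡ 1 (mod 19); new modulus lcm = 28424.
    Write x = 660 + 1496·t and substitute into x ≡ 1 (mod 19): 1496·t ≡ 1 − 660 = -659 (mod 19).
    Reduce coefficients mod 19: 14·t ≡ 6 (mod 19).
    The inverse of 14 mod 19 is 15 (since 14·15 = 210 = 11·19 + 1), so t ≡ 15·6 = 90 ≡ 14 (mod 19).
    Then x = 660 + 1496·14 = 21604, valid modulo lcm(1496, 19) = 28424: x ≡ 21604 (mod 28424).
Verify against each original: 21604 mod 11 = 0, 21604 mod 8 = 4, 21604 mod 17 = 14, 21604 mod 19 = 1.

x ≡ 21604 (mod 28424).


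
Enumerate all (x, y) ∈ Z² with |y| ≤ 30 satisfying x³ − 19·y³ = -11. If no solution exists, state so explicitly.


The equation is x³ - 19y³ = -11. For fixed y, x³ = 19·y³ − 11, so a solution requires the RHS to be a perfect cube.
Strategy: iterate y from -30 to 30, compute RHS = 19·y³ − 11, and check whether it is a (positive or negative) perfect cube.
Check small values of y:
  y = 0: RHS = -11 is not a perfect cube.
  y = 1: RHS = 8 = (2)³ ⇒ x = 2 works.
  y = -1: RHS = -30 is not a perfect cube.
  y = 2: RHS = 141 is not a perfect cube.
  y = -2: RHS = -163 is not a perfect cube.
  y = 3: RHS = 502 is not a perfect cube.
  y = -3: RHS = -524 is not a perfect cube.
Continuing the search up to |y| = 30 finds no further solutions beyond those listed.
Collected solutions: (2, 1).

Solutions (with |y| ≤ 30): (2, 1).


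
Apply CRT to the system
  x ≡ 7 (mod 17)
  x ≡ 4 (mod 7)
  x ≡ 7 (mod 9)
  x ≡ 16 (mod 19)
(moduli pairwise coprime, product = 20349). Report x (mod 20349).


Product of moduli M = 17 · 7 · 9 · 19 = 20349.
Merge one congruence at a time:
  Start: x ≡ 7 (mod 17).
  Combine with x ≡ 4 (mod 7); new modulus lcm = 119.
    Write x = 7 + 17·t and substitute into x ≡ 4 (mod 7): 17·t ≡ 4 − 7 = -3 (mod 7).
    Reduce coefficients mod 7: 3·t ≡ 4 (mod 7).
    The inverse of 3 mod 7 is 5 (since 3·5 = 15 = 2·7 + 1), so t ≡ 5·4 = 20 ≡ 6 (mod 7).
    Then x = 7 + 17·6 = 109, valid modulo lcm(17, 7) = 119: x ≡ 109 (mod 119).
  Combine with x ≡ 7 (mod 9); new modulus lcm = 1071.
    Write x = 109 + 119·t and substitute into x ≡ 7 (mod 9): 119·t ≡ 7 − 109 = -102 (mod 9).
    Reduce coefficients mod 9: 2·t ≡ 6 (mod 9).
    The inverse of 2 mod 9 is 5 (since 2·5 = 10 = 1·9 + 1), so t ≡ 5·6 = 30 ≡ 3 (mod 9).
    Then x = 109 + 119·3 = 466, valid modulo lcm(119, 9) = 1071: x ≡ 466 (mod 1071).
  Combine with x ≡ 16 (mod 19); new modulus lcm = 20349.
    Write x = 466 + 1071·t and substitute into x ≡ 16 (mod 19): 1071·t ≡ 16 − 466 = -450 (mod 19).
    Reduce coefficients mod 19: 7·t ≡ 6 (mod 19).
    The inverse of 7 mod 19 is 11 (since 7·11 = 77 = 4·19 + 1), so t ≡ 11·6 = 66 ≡ 9 (mod 19).
    Then x = 466 + 1071·9 = 10105, valid modulo lcm(1071, 19) = 20349: x ≡ 10105 (mod 20349).
Verify against each original: 10105 mod 17 = 7, 10105 mod 7 = 4, 10105 mod 9 = 7, 10105 mod 19 = 16.

x ≡ 10105 (mod 20349).


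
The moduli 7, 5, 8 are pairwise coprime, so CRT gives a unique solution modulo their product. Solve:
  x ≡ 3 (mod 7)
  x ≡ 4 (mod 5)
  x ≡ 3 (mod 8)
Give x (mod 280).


Moduli 7, 5, 8 are pairwise coprime; by CRT there is a unique solution modulo M = 7 · 5 · 8 = 280.
Solve pairwise, accumulating the modulus:
  Start with x ≡ 3 (mod 7).
  Combine with x ≡ 4 (mod 5): since gcd(7, 5) = 1, we get a unique residue mod 35.
    Write x = 3 + 7·t and substitute into x ≡ 4 (mod 5): 7·t ≡ 4 − 3 = 1 (mod 5).
    Reduce coefficients mod 5: 2·t ≡ 1 (mod 5).
    The inverse of 2 mod 5 is 3 (since 2·3 = 6 = 1·5 + 1), so t ≡ 3·1 = 3 ≡ 3 (mod 5).
    Then x = 3 + 7·3 = 24, valid modulo lcm(7, 5) = 35: x ≡ 24 (mod 35).
  Combine with x ≡ 3 (mod 8): since gcd(35, 8) = 1, we get a unique residue mod 280.
    Write x = 24 + 35·t and substitute into x ≡ 3 (mod 8): 35·t ≡ 3 − 24 = -21 (mod 8).
    Reduce coefficients mod 8: 3·t ≡ 3 (mod 8).
    The inverse of 3 mod 8 is 3 (since 3·3 = 9 = 1·8 + 1), so t ≡ 3·3 = 9 ≡ 1 (mod 8).
    Then x = 24 + 35·1 = 59, valid modulo lcm(35, 8) = 280: x ≡ 59 (mod 280).
Verify: 59 mod 7 = 3 ✓, 59 mod 5 = 4 ✓, 59 mod 8 = 3 ✓.

x ≡ 59 (mod 280).


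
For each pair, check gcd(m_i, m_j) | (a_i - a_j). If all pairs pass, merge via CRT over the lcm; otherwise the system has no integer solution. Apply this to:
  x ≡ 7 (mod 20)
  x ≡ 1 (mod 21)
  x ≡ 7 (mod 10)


Moduli 20, 21, 10 are not pairwise coprime, so CRT works modulo lcm(m_i) when all pairwise compatibility conditions hold.
Pairwise compatibility: gcd(m_i, m_j) must divide a_i - a_j for every pair.
Merge one congruence at a time:
  Start: x ≡ 7 (mod 20).
  Combine with x ≡ 1 (mod 21): gcd(20, 21) = 1; 1 - 7 = -6, which IS divisible by 1, so compatible.
    Write x = 7 + 20·t and substitute into x ≡ 1 (mod 21): 20·t ≡ 1 − 7 = -6 (mod 21).
    Reduce coefficients mod 21: 20·t ≡ 15 (mod 21).
    The inverse of 20 mod 21 is 20 (since 20·20 = 400 = 19·21 + 1), so t ≡ 20·15 = 300 ≡ 6 (mod 21).
    Then x = 7 + 20·6 = 127, valid modulo lcm(20, 21) = 420: x ≡ 127 (mod 420).
  Combine with x ≡ 7 (mod 10): gcd(420, 10) = 10; 7 - 127 = -120, which IS divisible by 10, so compatible.
    Write x = 127 + 420·t and substitute into x ≡ 7 (mod 10): 420·t ≡ 7 − 127 = -120 (mod 10).
    Divide the congruence (and modulus) by g = 10: 42·t ≡ -12 (mod 1).
    Modulo 1 every t works; take t = 0.
    Then x = 127 + 420·0 = 127, valid modulo lcm(420, 10) = 420: x ≡ 127 (mod 420).
Verify: 127 mod 20 = 7, 127 mod 21 = 1, 127 mod 10 = 7.

x ≡ 127 (mod 420).


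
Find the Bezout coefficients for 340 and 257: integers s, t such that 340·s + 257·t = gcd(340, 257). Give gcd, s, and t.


Euclidean algorithm on (340, 257) — divide until remainder is 0:
  340 = 1 · 257 + 83
  257 = 3 · 83 + 8
  83 = 10 · 8 + 3
  8 = 2 · 3 + 2
  3 = 1 · 2 + 1
  2 = 2 · 1 + 0
gcd(340, 257) = 1.
Track Bezout coefficients alongside the remainders: start with r₀ = 340 = a·1 + b·0 (s = 1, t = 0) and r₁ = 257 = a·0 + b·1 (s = 0, t = 1); each new remainder r_{k+1} = r_{k-1} − q_k·r_k inherits s_{k+1} = s_{k-1} − q_k·s_k, t_{k+1} = t_{k-1} − q_k·t_k, so r_k = a·s_k + b·t_k at every step:
  q = 1: r = 83, s = 1 − 1·0 = 1, t = 0 − 1·1 = -1  (check: 340·1 + 257·(-1) = 83)
  q = 3: r = 8, s = 0 − 3·1 = -3, t = 1 − 3·(-1) = 4  (check: 340·(-3) + 257·4 = 8)
  q = 10: r = 3, s = 1 − 10·(-3) = 31, t = -1 − 10·4 = -41  (check: 340·31 + 257·(-41) = 3)
  q = 2: r = 2, s = -3 − 2·31 = -65, t = 4 − 2·(-41) = 86  (check: 340·(-65) + 257·86 = 2)
  q = 1: r = 1, s = 31 − 1·(-65) = 96, t = -41 − 1·86 = -127  (check: 340·96 + 257·(-127) = 1)
The row with r = 1 (the gcd) gives the Bezout coefficients s = 96, t = -127.
Result: 340 · (96) + 257 · (-127) = 1.

gcd(340, 257) = 1; s = 96, t = -127 (check: 340·96 + 257·(-127) = 1).


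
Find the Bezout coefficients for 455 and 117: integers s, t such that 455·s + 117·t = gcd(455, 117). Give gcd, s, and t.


Euclidean algorithm on (455, 117) — divide until remainder is 0:
  455 = 3 · 117 + 104
  117 = 1 · 104 + 13
  104 = 8 · 13 + 0
gcd(455, 117) = 13.
Track Bezout coefficients alongside the remainders: start with r₀ = 455 = a·1 + b·0 (s = 1, t = 0) and r₁ = 117 = a·0 + b·1 (s = 0, t = 1); each new remainder r_{k+1} = r_{k-1} − q_k·r_k inherits s_{k+1} = s_{k-1} − q_k·s_k, t_{k+1} = t_{k-1} − q_k·t_k, so r_k = a·s_k + b·t_k at every step:
  q = 3: r = 104, s = 1 − 3·0 = 1, t = 0 − 3·1 = -3  (check: 455·1 + 117·(-3) = 104)
  q = 1: r = 13, s = 0 − 1·1 = -1, t = 1 − 1·(-3) = 4  (check: 455·(-1) + 117·4 = 13)
The row with r = 13 (the gcd) gives the Bezout coefficients s = -1, t = 4.
Result: 455 · (-1) + 117 · (4) = 13.

gcd(455, 117) = 13; s = -1, t = 4 (check: 455·(-1) + 117·4 = 13).


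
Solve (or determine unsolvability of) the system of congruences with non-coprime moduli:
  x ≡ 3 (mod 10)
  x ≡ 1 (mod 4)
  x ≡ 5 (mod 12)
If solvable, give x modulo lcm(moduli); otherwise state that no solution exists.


Moduli 10, 4, 12 are not pairwise coprime, so CRT works modulo lcm(m_i) when all pairwise compatibility conditions hold.
Pairwise compatibility: gcd(m_i, m_j) must divide a_i - a_j for every pair.
Merge one congruence at a time:
  Start: x ≡ 3 (mod 10).
  Combine with x ≡ 1 (mod 4): gcd(10, 4) = 2; 1 - 3 = -2, which IS divisible by 2, so compatible.
    Write x = 3 + 10·t and substitute into x ≡ 1 (mod 4): 10·t ≡ 1 − 3 = -2 (mod 4).
    Divide the congruence (and modulus) by g = 2: 5·t ≡ -1 (mod 2).
    Reduce coefficients mod 2: 1·t ≡ 1 (mod 2).
    So t ≡ 1 (mod 2).
    Then x = 3 + 10·1 = 13, valid modulo lcm(10, 4) = 20: x ≡ 13 (mod 20).
  Combine with x ≡ 5 (mod 12): gcd(20, 12) = 4; 5 - 13 = -8, which IS divisible by 4, so compatible.
    Write x = 13 + 20·t and substitute into x ≡ 5 (mod 12): 20·t ≡ 5 − 13 = -8 (mod 12).
    Divide the congruence (and modulus) by g = 4: 5·t ≡ -2 (mod 3).
    Reduce coefficients mod 3: 2·t ≡ 1 (mod 3).
    The inverse of 2 mod 3 is 2 (since 2·2 = 4 = 1·3 + 1), so t ≡ 2·1 = 2 ≡ 2 (mod 3).
    Then x = 13 + 20·2 = 53, valid modulo lcm(20, 12) = 60: x ≡ 53 (mod 60).
Verify: 53 mod 10 = 3, 53 mod 4 = 1, 53 mod 12 = 5.

x ≡ 53 (mod 60).


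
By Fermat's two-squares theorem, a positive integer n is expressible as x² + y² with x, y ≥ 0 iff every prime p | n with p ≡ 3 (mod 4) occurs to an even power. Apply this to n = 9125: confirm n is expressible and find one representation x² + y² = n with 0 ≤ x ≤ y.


Step 1: Factor n = 9125 = 5^3 · 73.
Step 2: Check the mod-4 condition on each prime factor: 5 ≡ 1 (mod 4), exponent 3; 73 ≡ 1 (mod 4), exponent 1.
All primes ≡ 3 (mod 4) appear to even exponent (or don't appear), so by the two-squares theorem n IS expressible as a sum of two squares.
Step 3: Build a representation. Group n = k² · m with k = 5 and m = 5 · 73 = 365 (a product of primes ≡ 1 (mod 4)); a representation of m scales to one of n via (k·x)² + (k·y)² = k²(x² + y²). Each prime p ≡ 1 (mod 4) is itself a sum of two squares; find a² by testing p − a² for a perfect square:
  5: 5 − 1² = 4 = 2² ⇒ 5 = 1² + 2².
  73: 73 − 1² = 72, 73 − 2² = 69, 73 − 3² = 64 = 8² ⇒ 73 = 3² + 8².
  Combine using the Brahmagupta–Fibonacci identity (a² + b²)(c² + d²) = (ac − bd)² + (ad + bc)² = (ac + bd)² + (ad − bc)²:
  5 · 73 = 365: from (1² + 2²)(3² + 8²), take (1·3 − 2·8, 1·8 + 2·3) = (3 − 16, 8 + 6) = (-13, 14); dropping signs (only squares matter) gives (13, 14); check 13² + 14² = 169 + 196 = 365 ✓.
  Scale by k = 5: (5·13, 5·14) = (65, 70).
Step 4: Order so x ≤ y and verify: 65² + 70² = 4225 + 4900 = 9125 = n. ✓

n = 9125 = 65² + 70² (one valid representation with x ≤ y).


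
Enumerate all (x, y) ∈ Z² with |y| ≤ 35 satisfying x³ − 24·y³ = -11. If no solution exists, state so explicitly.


The equation is x³ - 24y³ = -11. For fixed y, x³ = 24·y³ − 11, so a solution requires the RHS to be a perfect cube.
Strategy: iterate y from -35 to 35, compute RHS = 24·y³ − 11, and check whether it is a (positive or negative) perfect cube.
Check small values of y:
  y = 0: RHS = -11 is not a perfect cube.
  y = 1: RHS = 13 is not a perfect cube.
  y = -1: RHS = -35 is not a perfect cube.
  y = 2: RHS = 181 is not a perfect cube.
  y = -2: RHS = -203 is not a perfect cube.
  y = 3: RHS = 637 is not a perfect cube.
  y = -3: RHS = -659 is not a perfect cube.
Continuing the search up to |y| = 35 finds no solutions either.
No (x, y) in the scanned range satisfies the equation.

No integer solutions with |y| ≤ 35.


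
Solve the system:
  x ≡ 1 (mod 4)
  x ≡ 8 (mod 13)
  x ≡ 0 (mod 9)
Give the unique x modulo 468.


Moduli 4, 13, 9 are pairwise coprime; by CRT there is a unique solution modulo M = 4 · 13 · 9 = 468.
Solve pairwise, accumulating the modulus:
  Start with x ≡ 1 (mod 4).
  Combine with x ≡ 8 (mod 13): since gcd(4, 13) = 1, we get a unique residue mod 52.
    Write x = 1 + 4·t and substitute into x ≡ 8 (mod 13): 4·t ≡ 8 − 1 = 7 (mod 13).
    The inverse of 4 mod 13 is 10 (since 4·10 = 40 = 3·13 + 1), so t ≡ 10·7 = 70 ≡ 5 (mod 13).
    Then x = 1 + 4·5 = 21, valid modulo lcm(4, 13) = 52: x ≡ 21 (mod 52).
  Combine with x ≡ 0 (mod 9): since gcd(52, 9) = 1, we get a unique residue mod 468.
    Write x = 21 + 52·t and substitute into x ≡ 0 (mod 9): 52·t ≡ 0 − 21 = -21 (mod 9).
    Reduce coefficients mod 9: 7·t ≡ 6 (mod 9).
    The inverse of 7 mod 9 is 4 (since 7·4 = 28 = 3·9 + 1), so t ≡ 4·6 = 24 ≡ 6 (mod 9).
    Then x = 21 + 52·6 = 333, valid modulo lcm(52, 9) = 468: x ≡ 333 (mod 468).
Verify: 333 mod 4 = 1 ✓, 333 mod 13 = 8 ✓, 333 mod 9 = 0 ✓.

x ≡ 333 (mod 468).


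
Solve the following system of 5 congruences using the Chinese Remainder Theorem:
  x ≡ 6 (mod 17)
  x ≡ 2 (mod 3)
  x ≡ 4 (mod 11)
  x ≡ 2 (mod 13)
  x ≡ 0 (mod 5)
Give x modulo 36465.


Product of moduli M = 17 · 3 · 11 · 13 · 5 = 36465.
Merge one congruence at a time:
  Start: x ≡ 6 (mod 17).
  Combine with x ≡ 2 (mod 3); new modulus lcm = 51.
    Write x = 6 + 17·t and substitute into x ≡ 2 (mod 3): 17·t ≡ 2 − 6 = -4 (mod 3).
    Reduce coefficients mod 3: 2·t ≡ 2 (mod 3).
    The inverse of 2 mod 3 is 2 (since 2·2 = 4 = 1·3 + 1), so t ≡ 2·2 = 4 ≡ 1 (mod 3).
    Then x = 6 + 17·1 = 23, valid modulo lcm(17, 3) = 51: x ≡ 23 (mod 51).
  Combine with x ≡ 4 (mod 11); new modulus lcm = 561.
    Write x = 23 + 51·t and substitute into x ≡ 4 (mod 11): 51·t ≡ 4 − 23 = -19 (mod 11).
    Reduce coefficients mod 11: 7·t ≡ 3 (mod 11).
    The inverse of 7 mod 11 is 8 (since 7·8 = 56 = 5·11 + 1), so t ≡ 8·3 = 24 ≡ 2 (mod 11).
    Then x = 23 + 51·2 = 125, valid modulo lcm(51, 11) = 561: x ≡ 125 (mod 561).
  Combine with x ≡ 2 (mod 13); new modulus lcm = 7293.
    Write x = 125 + 561·t and substitute into x ≡ 2 (mod 13): 561·t ≡ 2 − 125 = -123 (mod 13).
    Reduce coefficients mod 13: 2·t ≡ 7 (mod 13).
    The inverse of 2 mod 13 is 7 (since 2·7 = 14 = 1·13 + 1), so t ≡ 7·7 = 49 ≡ 10 (mod 13).
    Then x = 125 + 561·10 = 5735, valid modulo lcm(561, 13) = 7293: x ≡ 5735 (mod 7293).
  Combine with x ≡ 0 (mod 5); new modulus lcm = 36465.
    Write x = 5735 + 7293·t and substitute into x ≡ 0 (mod 5): 7293·t ≡ 0 − 5735 = -5735 (mod 5).
    Reduce coefficients mod 5: 3·t ≡ 0 (mod 5).
    The inverse of 3 mod 5 is 2 (since 3·2 = 6 = 1·5 + 1), so t ≡ 2·0 = 0 ≡ 0 (mod 5).
    Then x = 5735 + 7293·0 = 5735, valid modulo lcm(7293, 5) = 36465: x ≡ 5735 (mod 36465).
Verify against each original: 5735 mod 17 = 6, 5735 mod 3 = 2, 5735 mod 11 = 4, 5735 mod 13 = 2, 5735 mod 5 = 0.

x ≡ 5735 (mod 36465).


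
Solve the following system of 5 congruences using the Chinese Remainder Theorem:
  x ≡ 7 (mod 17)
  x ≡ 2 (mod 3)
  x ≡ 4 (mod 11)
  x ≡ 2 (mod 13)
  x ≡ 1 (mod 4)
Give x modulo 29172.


Product of moduli M = 17 · 3 · 11 · 13 · 4 = 29172.
Merge one congruence at a time:
  Start: x ≡ 7 (mod 17).
  Combine with x ≡ 2 (mod 3); new modulus lcm = 51.
    Write x = 7 + 17·t and substitute into x ≡ 2 (mod 3): 17·t ≡ 2 − 7 = -5 (mod 3).
    Reduce coefficients mod 3: 2·t ≡ 1 (mod 3).
    The inverse of 2 mod 3 is 2 (since 2·2 = 4 = 1·3 + 1), so t ≡ 2·1 = 2 ≡ 2 (mod 3).
    Then x = 7 + 17·2 = 41, valid modulo lcm(17, 3) = 51: x ≡ 41 (mod 51).
  Combine with x ≡ 4 (mod 11); new modulus lcm = 561.
    Write x = 41 + 51·t and substitute into x ≡ 4 (mod 11): 51·t ≡ 4 − 41 = -37 (mod 11).
    Reduce coefficients mod 11: 7·t ≡ 7 (mod 11).
    The inverse of 7 mod 11 is 8 (since 7·8 = 56 = 5·11 + 1), so t ≡ 8·7 = 56 ≡ 1 (mod 11).
    Then x = 41 + 51·1 = 92, valid modulo lcm(51, 11) = 561: x ≡ 92 (mod 561).
  Combine with x ≡ 2 (mod 13); new modulus lcm = 7293.
    Write x = 92 + 561·t and substitute into x ≡ 2 (mod 13): 561·t ≡ 2 − 92 = -90 (mod 13).
    Reduce coefficients mod 13: 2·t ≡ 1 (mod 13).
    The inverse of 2 mod 13 is 7 (since 2·7 = 14 = 1·13 + 1), so t ≡ 7·1 = 7 ≡ 7 (mod 13).
    Then x = 92 + 561·7 = 4019, valid modulo lcm(561, 13) = 7293: x ≡ 4019 (mod 7293).
  Combine with x ≡ 1 (mod 4); new modulus lcm = 29172.
    Write x = 4019 + 7293·t and substitute into x ≡ 1 (mod 4): 7293·t ≡ 1 − 4019 = -4018 (mod 4).
    Reduce coefficients mod 4: 1·t ≡ 2 (mod 4).
    So t ≡ 2 (mod 4).
    Then x = 4019 + 7293·2 = 18605, valid modulo lcm(7293, 4) = 29172: x ≡ 18605 (mod 29172).
Verify against each original: 18605 mod 17 = 7, 18605 mod 3 = 2, 18605 mod 11 = 4, 18605 mod 13 = 2, 18605 mod 4 = 1.

x ≡ 18605 (mod 29172).


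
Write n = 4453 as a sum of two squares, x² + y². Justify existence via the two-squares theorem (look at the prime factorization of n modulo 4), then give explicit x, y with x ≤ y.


Step 1: Factor n = 4453 = 61 · 73.
Step 2: Check the mod-4 condition on each prime factor: 61 ≡ 1 (mod 4), exponent 1; 73 ≡ 1 (mod 4), exponent 1.
All primes ≡ 3 (mod 4) appear to even exponent (or don't appear), so by the two-squares theorem n IS expressible as a sum of two squares.
Step 3: Build a representation. Here n = 61 · 73 is a product of primes ≡ 1 (mod 4). Each prime p ≡ 1 (mod 4) is itself a sum of two squares; find a² by testing p − a² for a perfect square:
  61: 61 − 1² = 60, 61 − 2² = 57, 61 − 3² = 52, 61 − 4² = 45, 61 − 5² = 36 = 6² ⇒ 61 = 5² + 6².
  73: 73 − 1² = 72, 73 − 2² = 69, 73 − 3² = 64 = 8² ⇒ 73 = 3² + 8².
  Combine using the Brahmagupta–Fibonacci identity (a² + b²)(c² + d²) = (ac − bd)² + (ad + bc)² = (ac + bd)² + (ad − bc)²:
  61 · 73 = 4453: from (5² + 6²)(3² + 8²), take (5·3 − 6·8, 5·8 + 6·3) = (15 − 48, 40 + 18) = (-33, 58); dropping signs (only squares matter) gives (33, 58); check 33² + 58² = 1089 + 3364 = 4453 ✓.
Step 4: Order so x ≤ y and verify: 33² + 58² = 1089 + 3364 = 4453 = n. ✓

n = 4453 = 33² + 58² (one valid representation with x ≤ y).


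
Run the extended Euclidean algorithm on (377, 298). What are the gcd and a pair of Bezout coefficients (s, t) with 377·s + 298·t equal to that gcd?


Euclidean algorithm on (377, 298) — divide until remainder is 0:
  377 = 1 · 298 + 79
  298 = 3 · 79 + 61
  79 = 1 · 61 + 18
  61 = 3 · 18 + 7
  18 = 2 · 7 + 4
  7 = 1 · 4 + 3
  4 = 1 · 3 + 1
  3 = 3 · 1 + 0
gcd(377, 298) = 1.
Track Bezout coefficients alongside the remainders: start with r₀ = 377 = a·1 + b·0 (s = 1, t = 0) and r₁ = 298 = a·0 + b·1 (s = 0, t = 1); each new remainder r_{k+1} = r_{k-1} − q_k·r_k inherits s_{k+1} = s_{k-1} − q_k·s_k, t_{k+1} = t_{k-1} − q_k·t_k, so r_k = a·s_k + b·t_k at every step:
  q = 1: r = 79, s = 1 − 1·0 = 1, t = 0 − 1·1 = -1  (check: 377·1 + 298·(-1) = 79)
  q = 3: r = 61, s = 0 − 3·1 = -3, t = 1 − 3·(-1) = 4  (check: 377·(-3) + 298·4 = 61)
  q = 1: r = 18, s = 1 − 1·(-3) = 4, t = -1 − 1·4 = -5  (check: 377·4 + 298·(-5) = 18)
  q = 3: r = 7, s = -3 − 3·4 = -15, t = 4 − 3·(-5) = 19  (check: 377·(-15) + 298·19 = 7)
  q = 2: r = 4, s = 4 − 2·(-15) = 34, t = -5 − 2·19 = -43  (check: 377·34 + 298·(-43) = 4)
  q = 1: r = 3, s = -15 − 1·34 = -49, t = 19 − 1·(-43) = 62  (check: 377·(-49) + 298·62 = 3)
  q = 1: r = 1, s = 34 − 1·(-49) = 83, t = -43 − 1·62 = -105  (check: 377·83 + 298·(-105) = 1)
The row with r = 1 (the gcd) gives the Bezout coefficients s = 83, t = -105.
Result: 377 · (83) + 298 · (-105) = 1.

gcd(377, 298) = 1; s = 83, t = -105 (check: 377·83 + 298·(-105) = 1).


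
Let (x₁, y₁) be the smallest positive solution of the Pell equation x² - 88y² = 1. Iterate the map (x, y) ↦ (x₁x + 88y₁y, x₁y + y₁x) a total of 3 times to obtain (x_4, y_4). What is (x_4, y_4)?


Step 1: Find the fundamental solution (x₁, y₁) of x² - 88y² = 1.
  Expand √88 as a continued fraction. a₀ = ⌊√88⌋ = 9; iterate m_{k+1} = d_k·a_k − m_k, d_{k+1} = (88 − m_{k+1}²)/d_k, a_{k+1} = ⌊(a₀ + m_{k+1})/d_{k+1}⌋ (starting m₀ = 0, d₀ = 1), with convergents p_k = a_k·p_{k-1} + p_{k-2}, q_k = a_k·q_{k-1} + q_{k-2} (p₋₁ = 1, q₋₁ = 0):
  k = 0: a₀ = 9; p₀/q₀ = 9/1; p₀² − 88·q₀² = 81 − 88 = -7.
  k = 1: m = 9, d = 7, a = ⌊(9 + 9)/7⌋ = 2; p/q = (2·9 + 1)/(2·1 + 0) = 19/2; p² − 88·q² = 361 − 352 = 9.
  k = 2: m = 5, d = 9, a = ⌊(9 + 5)/9⌋ = 1; p/q = (1·19 + 9)/(1·2 + 1) = 28/3; p² − 88·q² = 784 − 792 = -8.
  k = 3: m = 4, d = 8, a = ⌊(9 + 4)/8⌋ = 1; p/q = (1·28 + 19)/(1·3 + 2) = 47/5; p² − 88·q² = 2209 − 2200 = 9.
  k = 4: m = 4, d = 9, a = ⌊(9 + 4)/9⌋ = 1; p/q = (1·47 + 28)/(1·5 + 3) = 75/8; p² − 88·q² = 5625 − 5632 = -7.
  k = 5: m = 5, d = 7, a = ⌊(9 + 5)/7⌋ = 2; p/q = (2·75 + 47)/(2·8 + 5) = 197/21; p² − 88·q² = 38809 − 38808 = 1.
  The first convergent with p² − 88·q² = 1 gives the fundamental solution (x₁, y₁) = (197, 21).
Step 2: Apply the recurrence (x_{n+1}, y_{n+1}) = (x₁x_n + 88y₁y_n, x₁y_n + y₁x_n) repeatedly.
  From (x_1, y_1) = (197, 21): x_2 = 197·197 + 88·21·21 = 77617; y_2 = 197·21 + 21·197 = 8274.
  From (x_2, y_2) = (77617, 8274): x_3 = 197·77617 + 88·21·8274 = 30580901; y_3 = 197·8274 + 21·77617 = 3259935.
  From (x_3, y_3) = (30580901, 3259935): x_4 = 197·30580901 + 88·21·3259935 = 12048797377; y_4 = 197·3259935 + 21·30580901 = 1284406116.
Step 3: Verify x_4² - 88·y_4² = 145173518232002080129 - 145173518232002080128 = 1 (should be 1). ✓

(x_1, y_1) = (197, 21); (x_4, y_4) = (12048797377, 1284406116).


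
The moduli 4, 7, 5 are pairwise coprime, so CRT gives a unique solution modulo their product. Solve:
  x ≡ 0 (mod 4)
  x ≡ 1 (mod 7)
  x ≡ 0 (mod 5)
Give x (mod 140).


Moduli 4, 7, 5 are pairwise coprime; by CRT there is a unique solution modulo M = 4 · 7 · 5 = 140.
Solve pairwise, accumulating the modulus:
  Start with x ≡ 0 (mod 4).
  Combine with x ≡ 1 (mod 7): since gcd(4, 7) = 1, we get a unique residue mod 28.
    Write x = 0 + 4·t and substitute into x ≡ 1 (mod 7): 4·t ≡ 1 − 0 = 1 (mod 7).
    The inverse of 4 mod 7 is 2 (since 4·2 = 8 = 1·7 + 1), so t ≡ 2·1 = 2 ≡ 2 (mod 7).
    Then x = 0 + 4·2 = 8, valid modulo lcm(4, 7) = 28: x ≡ 8 (mod 28).
  Combine with x ≡ 0 (mod 5): since gcd(28, 5) = 1, we get a unique residue mod 140.
    Write x = 8 + 28·t and substitute into x ≡ 0 (mod 5): 28·t ≡ 0 − 8 = -8 (mod 5).
    Reduce coefficients mod 5: 3·t ≡ 2 (mod 5).
    The inverse of 3 mod 5 is 2 (since 3·2 = 6 = 1·5 + 1), so t ≡ 2·2 = 4 ≡ 4 (mod 5).
    Then x = 8 + 28·4 = 120, valid modulo lcm(28, 5) = 140: x ≡ 120 (mod 140).
Verify: 120 mod 4 = 0 ✓, 120 mod 7 = 1 ✓, 120 mod 5 = 0 ✓.

x ≡ 120 (mod 140).


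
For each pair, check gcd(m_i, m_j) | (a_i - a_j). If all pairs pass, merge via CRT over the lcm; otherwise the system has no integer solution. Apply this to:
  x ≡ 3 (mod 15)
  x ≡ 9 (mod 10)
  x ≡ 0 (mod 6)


Moduli 15, 10, 6 are not pairwise coprime, so CRT works modulo lcm(m_i) when all pairwise compatibility conditions hold.
Pairwise compatibility: gcd(m_i, m_j) must divide a_i - a_j for every pair.
Merge one congruence at a time:
  Start: x ≡ 3 (mod 15).
  Combine with x ≡ 9 (mod 10): gcd(15, 10) = 5, and 9 - 3 = 6 is NOT divisible by 5.
    ⇒ system is inconsistent (no integer solution).

No solution (the system is inconsistent).


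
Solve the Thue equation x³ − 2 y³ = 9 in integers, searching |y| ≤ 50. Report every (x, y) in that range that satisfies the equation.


The equation is x³ - 2y³ = 9. For fixed y, x³ = 2·y³ + 9, so a solution requires the RHS to be a perfect cube.
Strategy: iterate y from -50 to 50, compute RHS = 2·y³ + 9, and check whether it is a (positive or negative) perfect cube.
Check small values of y:
  y = 0: RHS = 9 is not a perfect cube.
  y = 1: RHS = 11 is not a perfect cube.
  y = -1: RHS = 7 is not a perfect cube.
  y = 2: RHS = 25 is not a perfect cube.
  y = -2: RHS = -7 is not a perfect cube.
  y = 3: RHS = 63 is not a perfect cube.
  y = -3: RHS = -45 is not a perfect cube.
Continuing the search up to |y| = 50 finds no solutions either.
No (x, y) in the scanned range satisfies the equation.

No integer solutions with |y| ≤ 50.


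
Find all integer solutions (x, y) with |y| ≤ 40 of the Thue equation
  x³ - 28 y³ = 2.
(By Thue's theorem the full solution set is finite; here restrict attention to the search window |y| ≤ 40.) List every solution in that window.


The equation is x³ - 28y³ = 2. For fixed y, x³ = 28·y³ + 2, so a solution requires the RHS to be a perfect cube.
Strategy: iterate y from -40 to 40, compute RHS = 28·y³ + 2, and check whether it is a (positive or negative) perfect cube.
Check small values of y:
  y = 0: RHS = 2 is not a perfect cube.
  y = 1: RHS = 30 is not a perfect cube.
  y = -1: RHS = -26 is not a perfect cube.
  y = 2: RHS = 226 is not a perfect cube.
  y = -2: RHS = -222 is not a perfect cube.
  y = 3: RHS = 758 is not a perfect cube.
  y = -3: RHS = -754 is not a perfect cube.
Continuing the search up to |y| = 40 finds no solutions either.
No (x, y) in the scanned range satisfies the equation.

No integer solutions with |y| ≤ 40.


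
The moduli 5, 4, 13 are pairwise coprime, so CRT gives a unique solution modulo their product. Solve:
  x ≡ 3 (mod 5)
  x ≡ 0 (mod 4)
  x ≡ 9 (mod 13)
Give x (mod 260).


Moduli 5, 4, 13 are pairwise coprime; by CRT there is a unique solution modulo M = 5 · 4 · 13 = 260.
Solve pairwise, accumulating the modulus:
  Start with x ≡ 3 (mod 5).
  Combine with x ≡ 0 (mod 4): since gcd(5, 4) = 1, we get a unique residue mod 20.
    Write x = 3 + 5·t and substitute into x ≡ 0 (mod 4): 5·t ≡ 0 − 3 = -3 (mod 4).
    Reduce coefficients mod 4: 1·t ≡ 1 (mod 4).
    So t ≡ 1 (mod 4).
    Then x = 3 + 5·1 = 8, valid modulo lcm(5, 4) = 20: x ≡ 8 (mod 20).
  Combine with x ≡ 9 (mod 13): since gcd(20, 13) = 1, we get a unique residue mod 260.
    Write x = 8 + 20·t and substitute into x ≡ 9 (mod 13): 20·t ≡ 9 − 8 = 1 (mod 13).
    Reduce coefficients mod 13: 7·t ≡ 1 (mod 13).
    The inverse of 7 mod 13 is 2 (since 7·2 = 14 = 1·13 + 1), so t ≡ 2·1 = 2 ≡ 2 (mod 13).
    Then x = 8 + 20·2 = 48, valid modulo lcm(20, 13) = 260: x ≡ 48 (mod 260).
Verify: 48 mod 5 = 3 ✓, 48 mod 4 = 0 ✓, 48 mod 13 = 9 ✓.

x ≡ 48 (mod 260).


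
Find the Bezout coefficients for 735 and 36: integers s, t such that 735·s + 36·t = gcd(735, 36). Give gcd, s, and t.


Euclidean algorithm on (735, 36) — divide until remainder is 0:
  735 = 20 · 36 + 15
  36 = 2 · 15 + 6
  15 = 2 · 6 + 3
  6 = 2 · 3 + 0
gcd(735, 36) = 3.
Track Bezout coefficients alongside the remainders: start with r₀ = 735 = a·1 + b·0 (s = 1, t = 0) and r₁ = 36 = a·0 + b·1 (s = 0, t = 1); each new remainder r_{k+1} = r_{k-1} − q_k·r_k inherits s_{k+1} = s_{k-1} − q_k·s_k, t_{k+1} = t_{k-1} − q_k·t_k, so r_k = a·s_k + b·t_k at every step:
  q = 20: r = 15, s = 1 − 20·0 = 1, t = 0 − 20·1 = -20  (check: 735·1 + 36·(-20) = 15)
  q = 2: r = 6, s = 0 − 2·1 = -2, t = 1 − 2·(-20) = 41  (check: 735·(-2) + 36·41 = 6)
  q = 2: r = 3, s = 1 − 2·(-2) = 5, t = -20 − 2·41 = -102  (check: 735·5 + 36·(-102) = 3)
The row with r = 3 (the gcd) gives the Bezout coefficients s = 5, t = -102.
Result: 735 · (5) + 36 · (-102) = 3.

gcd(735, 36) = 3; s = 5, t = -102 (check: 735·5 + 36·(-102) = 3).


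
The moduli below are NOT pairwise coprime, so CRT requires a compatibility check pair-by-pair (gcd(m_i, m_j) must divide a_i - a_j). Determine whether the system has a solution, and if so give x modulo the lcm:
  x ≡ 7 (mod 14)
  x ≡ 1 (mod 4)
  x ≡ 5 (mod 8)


Moduli 14, 4, 8 are not pairwise coprime, so CRT works modulo lcm(m_i) when all pairwise compatibility conditions hold.
Pairwise compatibility: gcd(m_i, m_j) must divide a_i - a_j for every pair.
Merge one congruence at a time:
  Start: x ≡ 7 (mod 14).
  Combine with x ≡ 1 (mod 4): gcd(14, 4) = 2; 1 - 7 = -6, which IS divisible by 2, so compatible.
    Write x = 7 + 14·t and substitute into x ≡ 1 (mod 4): 14·t ≡ 1 − 7 = -6 (mod 4).
    Divide the congruence (and modulus) by g = 2: 7·t ≡ -3 (mod 2).
    Reduce coefficients mod 2: 1·t ≡ 1 (mod 2).
    So t ≡ 1 (mod 2).
    Then x = 7 + 14·1 = 21, valid modulo lcm(14, 4) = 28: x ≡ 21 (mod 28).
  Combine with x ≡ 5 (mod 8): gcd(28, 8) = 4; 5 - 21 = -16, which IS divisible by 4, so compatible.
    Write x = 21 + 28·t and substitute into x ≡ 5 (mod 8): 28·t ≡ 5 − 21 = -16 (mod 8).
    Divide the congruence (and modulus) by g = 4: 7·t ≡ -4 (mod 2).
    Reduce coefficients mod 2: 1·t ≡ 0 (mod 2).
    So t ≡ 0 (mod 2).
    Then x = 21 + 28·0 = 21, valid modulo lcm(28, 8) = 56: x ≡ 21 (mod 56).
Verify: 21 mod 14 = 7, 21 mod 4 = 1, 21 mod 8 = 5.

x ≡ 21 (mod 56).


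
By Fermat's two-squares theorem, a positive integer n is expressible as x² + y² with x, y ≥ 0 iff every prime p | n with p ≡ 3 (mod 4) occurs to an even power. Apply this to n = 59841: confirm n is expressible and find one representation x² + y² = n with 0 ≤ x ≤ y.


Step 1: Factor n = 59841 = 3^2 · 61 · 109.
Step 2: Check the mod-4 condition on each prime factor: 3 ≡ 3 (mod 4), exponent 2 (must be even); 61 ≡ 1 (mod 4), exponent 1; 109 ≡ 1 (mod 4), exponent 1.
All primes ≡ 3 (mod 4) appear to even exponent (or don't appear), so by the two-squares theorem n IS expressible as a sum of two squares.
Step 3: Build a representation. Group n = k² · m with k = 3 and m = 61 · 109 = 6649 (a product of primes ≡ 1 (mod 4)); a representation of m scales to one of n via (k·x)² + (k·y)² = k²(x² + y²). Each prime p ≡ 1 (mod 4) is itself a sum of two squares; find a² by testing p − a² for a perfect square:
  61: 61 − 1² = 60, 61 − 2² = 57, 61 − 3² = 52, 61 − 4² = 45, 61 − 5² = 36 = 6² ⇒ 61 = 5² + 6².
  109: 109 − 1² = 108, 109 − 2² = 105, 109 − 3² = 100 = 10² ⇒ 109 = 3² + 10².
  Combine using the Brahmagupta–Fibonacci identity (a² + b²)(c² + d²) = (ac − bd)² + (ad + bc)² = (ac + bd)² + (ad − bc)²:
  61 · 109 = 6649: from (5² + 6²)(3² + 10²), take (5·3 − 6·10, 5·10 + 6·3) = (15 − 60, 50 + 18) = (-45, 68); dropping signs (only squares matter) gives (45, 68); check 45² + 68² = 2025 + 4624 = 6649 ✓.
  Scale by k = 3: (3·45, 3·68) = (135, 204).
Step 4: Order so x ≤ y and verify: 135² + 204² = 18225 + 41616 = 59841 = n. ✓

n = 59841 = 135² + 204² (one valid representation with x ≤ y).


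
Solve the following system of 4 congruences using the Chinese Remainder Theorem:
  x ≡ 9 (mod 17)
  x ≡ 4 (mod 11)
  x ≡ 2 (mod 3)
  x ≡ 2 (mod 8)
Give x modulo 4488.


Product of moduli M = 17 · 11 · 3 · 8 = 4488.
Merge one congruence at a time:
  Start: x ≡ 9 (mod 17).
  Combine with x ≡ 4 (mod 11); new modulus lcm = 187.
    Write x = 9 + 17·t and substitute into x ≡ 4 (mod 11): 17·t ≡ 4 − 9 = -5 (mod 11).
    Reduce coefficients mod 11: 6·t ≡ 6 (mod 11).
    The inverse of 6 mod 11 is 2 (since 6·2 = 12 = 1·11 + 1), so t ≡ 2·6 = 12 ≡ 1 (mod 11).
    Then x = 9 + 17·1 = 26, valid modulo lcm(17, 11) = 187: x ≡ 26 (mod 187).
  Combine with x ≡ 2 (mod 3); new modulus lcm = 561.
    Write x = 26 + 187·t and substitute into x ≡ 2 (mod 3): 187·t ≡ 2 − 26 = -24 (mod 3).
    Reduce coefficients mod 3: 1·t ≡ 0 (mod 3).
    So t ≡ 0 (mod 3).
    Then x = 26 + 187·0 = 26, valid modulo lcm(187, 3) = 561: x ≡ 26 (mod 561).
  Combine with x ≡ 2 (mod 8); new modulus lcm = 4488.
    Write x = 26 + 561·t and substitute into x ≡ 2 (mod 8): 561·t ≡ 2 − 26 = -24 (mod 8).
    Reduce coefficients mod 8: 1·t ≡ 0 (mod 8).
    So t ≡ 0 (mod 8).
    Then x = 26 + 561·0 = 26, valid modulo lcm(561, 8) = 4488: x ≡ 26 (mod 4488).
Verify against each original: 26 mod 17 = 9, 26 mod 11 = 4, 26 mod 3 = 2, 26 mod 8 = 2.

x ≡ 26 (mod 4488).
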